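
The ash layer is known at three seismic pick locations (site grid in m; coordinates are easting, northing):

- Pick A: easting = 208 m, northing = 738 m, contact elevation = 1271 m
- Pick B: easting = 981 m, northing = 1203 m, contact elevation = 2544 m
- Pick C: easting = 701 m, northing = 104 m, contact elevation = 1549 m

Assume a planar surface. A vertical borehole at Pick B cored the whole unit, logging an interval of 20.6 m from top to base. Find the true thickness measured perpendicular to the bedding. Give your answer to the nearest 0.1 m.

Let the plane be z = a·easting + b·northing + c.
Pick B−Pick A: 773a + 465b = 1273;  Pick C−Pick A: 493a − 634b = 278.
Solving gives a = 1.30171, b = 0.57372.
|∇z| = √(a²+b²) = 1.42253, so dip δ = arctan(1.42253) = 54.89°.
True thickness = vertical thickness × cos δ = 20.6 × cos 54.89° = 11.8 m.

11.8 m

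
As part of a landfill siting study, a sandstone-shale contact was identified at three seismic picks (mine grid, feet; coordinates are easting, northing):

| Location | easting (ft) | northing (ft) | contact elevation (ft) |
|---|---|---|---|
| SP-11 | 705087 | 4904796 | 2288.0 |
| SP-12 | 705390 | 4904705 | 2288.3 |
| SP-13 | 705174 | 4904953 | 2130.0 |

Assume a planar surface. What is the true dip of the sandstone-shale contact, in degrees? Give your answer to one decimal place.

Two edge vectors: SP-11→SP-12 = (303, -91, 0.3), SP-11→SP-13 = (87, 157, -158).
Normal n = (SP-11→SP-12) × (SP-11→SP-13) = (14330.9, 47900.1, 55488).
So ∂z/∂easting = −n_x/n_z = −0.25827 and ∂z/∂northing = −n_y/n_z = −0.86325.
Gradient magnitude |∇z| = √(a² + b²) = √(0.06670 + 0.74520) = 0.90106.
True dip = arctan(0.90106) = 42.0°, dipping toward NNE (azimuth ≈ 017°).

42.0°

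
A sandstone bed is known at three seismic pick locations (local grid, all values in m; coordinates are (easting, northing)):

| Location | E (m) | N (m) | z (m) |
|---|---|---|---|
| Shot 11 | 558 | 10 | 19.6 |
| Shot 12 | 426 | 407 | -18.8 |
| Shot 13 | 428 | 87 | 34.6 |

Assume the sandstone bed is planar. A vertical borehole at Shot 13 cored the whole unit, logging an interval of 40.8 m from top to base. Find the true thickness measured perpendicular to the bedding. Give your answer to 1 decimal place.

Two edge vectors: Shot 11→Shot 12 = (-132, 397, -38.4), Shot 11→Shot 13 = (-130, 77, 15).
Normal n = (Shot 11→Shot 12) × (Shot 11→Shot 13) = (8911.8, 6972, 41446).
So ∂z/∂E = −n_x/n_z = −0.21502 and ∂z/∂N = −n_y/n_z = −0.16822.
|∇z| = √(a²+b²) = 0.27301, so dip δ = arctan(0.27301) = 15.27°.
True thickness = vertical thickness × cos δ = 40.8 × cos 15.27° = 39.4 m.

39.4 m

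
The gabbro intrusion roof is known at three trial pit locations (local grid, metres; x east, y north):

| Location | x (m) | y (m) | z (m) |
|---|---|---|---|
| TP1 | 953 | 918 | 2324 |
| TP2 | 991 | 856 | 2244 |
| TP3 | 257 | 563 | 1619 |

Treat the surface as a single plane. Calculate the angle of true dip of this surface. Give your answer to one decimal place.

56.0°

Two edge vectors: TP1→TP2 = (38, -62, -80), TP1→TP3 = (-696, -355, -705).
Normal n = (TP1→TP2) × (TP1→TP3) = (15310, 82470, -56642).
So ∂z/∂x = −n_x/n_z = 0.27029 and ∂z/∂y = −n_y/n_z = 1.45599.
Gradient magnitude |∇z| = √(a² + b²) = √(0.07306 + 2.11990) = 1.48086.
True dip = arctan(1.48086) = 56.0°, dipping toward S (azimuth ≈ 191°).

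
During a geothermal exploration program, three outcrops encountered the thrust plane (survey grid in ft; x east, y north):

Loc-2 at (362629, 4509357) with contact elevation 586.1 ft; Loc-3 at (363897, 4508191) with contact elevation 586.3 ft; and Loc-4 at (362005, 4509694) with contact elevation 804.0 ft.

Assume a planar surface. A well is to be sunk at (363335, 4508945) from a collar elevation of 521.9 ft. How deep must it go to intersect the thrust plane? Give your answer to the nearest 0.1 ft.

154.1 ft

Let the plane be z = a·x + b·y + c.
Loc-3−Loc-2: 1268a − 1166b = 0.2;  Loc-4−Loc-2: −624a + 337b = 217.9.
Solving gives a = −0.846373240, b = −0.920584278.
Then c = 586.1 − a·362629 − b·4509357 = 4458748.74.
At (363335, 4508945): z_contact = −307517.02 − 4150863.88 + 4458748.74 = 367.84 ft.
Depth below ground = 521.9 − 367.84 = 154.1 ft.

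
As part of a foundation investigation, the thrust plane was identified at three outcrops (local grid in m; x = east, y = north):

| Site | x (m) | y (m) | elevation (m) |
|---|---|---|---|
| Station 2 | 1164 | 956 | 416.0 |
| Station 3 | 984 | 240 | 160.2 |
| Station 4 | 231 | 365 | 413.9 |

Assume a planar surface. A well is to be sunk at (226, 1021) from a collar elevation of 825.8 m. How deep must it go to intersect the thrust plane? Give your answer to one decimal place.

132.3 m

Two edge vectors: Station 2→Station 3 = (-180, -716, -255.8), Station 2→Station 4 = (-933, -591, -2.1).
Normal n = (Station 2→Station 3) × (Station 2→Station 4) = (-149674.2, 238283.4, -561648).
So ∂z/∂x = −n_x/n_z = −0.266491 and ∂z/∂y = −n_y/n_z = 0.424258.
Intercept c from Station 2: 416 + 310.20 − 405.59 = 320.61.
At (226, 1021): z_contact = −60.23 + 433.17 + 320.61 = 693.55 m.
Depth below ground = 825.8 − 693.55 = 132.3 m.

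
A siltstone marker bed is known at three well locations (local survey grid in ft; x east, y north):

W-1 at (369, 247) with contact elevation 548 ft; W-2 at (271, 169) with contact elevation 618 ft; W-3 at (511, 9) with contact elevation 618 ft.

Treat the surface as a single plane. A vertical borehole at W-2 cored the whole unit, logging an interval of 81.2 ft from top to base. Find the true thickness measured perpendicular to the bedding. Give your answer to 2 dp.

70.03 ft

Let the plane be z = a·x + b·y + c.
W-2−W-1: −98a − 78b = 70;  W-3−W-1: 142a − 238b = 70.
Solving gives a = −0.32558, b = −0.48837.
|∇z| = √(a²+b²) = 0.58695, so dip δ = arctan(0.58695) = 30.41°.
True thickness = vertical thickness × cos δ = 81.2 × cos 30.41° = 70.03 ft.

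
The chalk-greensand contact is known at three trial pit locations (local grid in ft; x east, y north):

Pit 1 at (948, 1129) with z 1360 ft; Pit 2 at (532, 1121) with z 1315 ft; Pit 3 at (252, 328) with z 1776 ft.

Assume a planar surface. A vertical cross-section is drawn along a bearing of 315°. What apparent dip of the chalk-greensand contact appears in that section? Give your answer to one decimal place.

27.7°

Let the plane be z = a·x + b·y + c.
Pit 2−Pit 1: −416a − 8b = −45;  Pit 3−Pit 1: −696a − 801b = 416.
Solving gives a = 0.12017, b = −0.62377.
Unit vector along 315° is (sin 315°, cos 315°) = (-0.7071, 0.7071).
Slope in that direction = a·(-0.7071) + b·(0.7071) = −0.52604.
Apparent dip = arctan|0.52604| = 27.7° (true dip is 32.4°, so apparent ≤ true as expected).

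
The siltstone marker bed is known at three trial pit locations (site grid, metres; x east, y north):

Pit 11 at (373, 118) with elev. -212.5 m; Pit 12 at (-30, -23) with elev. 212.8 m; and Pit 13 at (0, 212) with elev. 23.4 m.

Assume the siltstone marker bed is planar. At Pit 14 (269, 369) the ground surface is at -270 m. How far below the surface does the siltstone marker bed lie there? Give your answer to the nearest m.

35 m

Let the plane be z = a·x + b·y + c.
Pit 12−Pit 11: −403a − 141b = 425.3;  Pit 13−Pit 11: −373a + 94b = 235.9.
Solving gives a = −0.80951, b = −0.70262.
Then c = -212.5 − a·373 − b·118 = 172.35.
At (269, 369): z_contact = −217.8 − 259.3 + 172.35 = -304.7 m.
Depth below ground = -270 − (-304.7) = 35 m.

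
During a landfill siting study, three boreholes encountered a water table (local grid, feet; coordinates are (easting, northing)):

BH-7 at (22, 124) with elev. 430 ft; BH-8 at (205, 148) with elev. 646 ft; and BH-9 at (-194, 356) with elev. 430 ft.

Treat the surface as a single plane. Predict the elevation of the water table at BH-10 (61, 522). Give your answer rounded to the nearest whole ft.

861 ft

Two edge vectors: BH-7→BH-8 = (183, 24, 216), BH-7→BH-9 = (-216, 232, 0).
Normal n = (BH-7→BH-8) × (BH-7→BH-9) = (-50112, -46656, 47640).
So ∂z/∂E = −n_x/n_z = 1.05189 and ∂z/∂N = −n_y/n_z = 0.97935.
Intercept c from BH-7: 430 − 23.14 − 121.44 = 285.42.
At (61, 522): z = 64.2 + 511.2 + 285.42 = 860.8 ft.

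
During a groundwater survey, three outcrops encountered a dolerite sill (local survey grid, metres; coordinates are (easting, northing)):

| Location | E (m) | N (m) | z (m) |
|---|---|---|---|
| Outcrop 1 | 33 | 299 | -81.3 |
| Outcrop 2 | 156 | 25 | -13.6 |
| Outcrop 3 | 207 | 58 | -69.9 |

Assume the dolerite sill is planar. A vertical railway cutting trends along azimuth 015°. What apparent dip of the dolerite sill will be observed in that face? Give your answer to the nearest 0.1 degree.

Let the plane be z = a·E + b·N + c.
Outcrop 2−Outcrop 1: 123a − 274b = 67.7;  Outcrop 3−Outcrop 1: 174a − 241b = 11.4.
Solving gives a = −0.73155, b = −0.57548.
Unit vector along 015° is (sin 15°, cos 15°) = (0.2588, 0.9659).
Slope in that direction = a·(0.2588) + b·(0.9659) = −0.74521.
Apparent dip = arctan|0.74521| = 36.7° (true dip is 42.9°, so apparent ≤ true as expected).

36.7°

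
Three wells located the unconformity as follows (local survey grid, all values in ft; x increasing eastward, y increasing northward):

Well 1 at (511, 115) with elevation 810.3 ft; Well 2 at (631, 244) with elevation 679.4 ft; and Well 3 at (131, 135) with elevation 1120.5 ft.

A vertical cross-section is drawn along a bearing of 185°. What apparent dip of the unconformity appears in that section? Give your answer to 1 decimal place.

17.5°

Two edge vectors: Well 1→Well 2 = (120, 129, -130.9), Well 1→Well 3 = (-380, 20, 310.2).
Normal n = (Well 1→Well 2) × (Well 1→Well 3) = (42633.8, 12518, 51420).
So ∂z/∂x = −n_x/n_z = −0.82913 and ∂z/∂y = −n_y/n_z = −0.24345.
Unit vector along 185° is (sin 185°, cos 185°) = (-0.0872, -0.9962).
Slope in that direction = a·(-0.0872) + b·(-0.9962) = 0.31478.
Apparent dip = arctan|0.31478| = 17.5° (true dip is 40.8°, so apparent ≤ true as expected).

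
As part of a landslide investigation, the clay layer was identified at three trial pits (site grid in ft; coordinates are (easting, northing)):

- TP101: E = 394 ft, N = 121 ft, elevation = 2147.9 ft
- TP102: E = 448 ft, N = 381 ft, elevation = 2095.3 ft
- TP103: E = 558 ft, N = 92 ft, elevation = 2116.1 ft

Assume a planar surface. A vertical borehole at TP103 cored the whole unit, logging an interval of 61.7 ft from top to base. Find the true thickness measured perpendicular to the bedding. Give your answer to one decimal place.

59.6 ft

Let the plane be z = a·E + b·N + c.
TP102−TP101: 54a + 260b = −52.6;  TP103−TP101: 164a − 29b = −31.8.
Solving gives a = −0.22154, b = −0.15630.
|∇z| = √(a²+b²) = 0.27112, so dip δ = arctan(0.27112) = 15.17°.
True thickness = vertical thickness × cos δ = 61.7 × cos 15.17° = 59.6 ft.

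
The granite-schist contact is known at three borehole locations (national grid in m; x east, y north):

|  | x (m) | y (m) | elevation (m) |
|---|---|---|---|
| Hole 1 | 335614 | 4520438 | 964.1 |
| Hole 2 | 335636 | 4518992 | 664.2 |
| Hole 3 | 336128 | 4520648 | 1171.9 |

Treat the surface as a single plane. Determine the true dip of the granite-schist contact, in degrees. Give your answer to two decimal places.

20.90°

Let the plane be z = a·x + b·y + c.
Hole 2−Hole 1: 22a − 1446b = −299.9;  Hole 3−Hole 1: 514a + 210b = 207.8.
Solving gives a = 0.31757, b = 0.21223.
Gradient magnitude |∇z| = √(a² + b²) = √(0.10085 + 0.04504) = 0.38196.
True dip = arctan(0.38196) = 20.90°, dipping toward SW (azimuth ≈ 236°).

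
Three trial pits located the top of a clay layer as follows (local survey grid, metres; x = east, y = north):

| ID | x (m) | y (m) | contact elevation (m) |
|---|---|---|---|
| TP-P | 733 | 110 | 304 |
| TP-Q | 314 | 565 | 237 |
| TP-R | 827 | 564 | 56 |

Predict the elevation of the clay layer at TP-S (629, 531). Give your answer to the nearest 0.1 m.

Two edge vectors: TP-P→TP-Q = (-419, 455, -67), TP-P→TP-R = (94, 454, -248).
Normal n = (TP-P→TP-Q) × (TP-P→TP-R) = (-82422, -110210, -232996).
So ∂z/∂x = −n_x/n_z = −0.35375 and ∂z/∂y = −n_y/n_z = −0.47301.
Intercept c from TP-P: 304 + 259.30 + 52.03 = 615.33.
At (629, 531): z = −222.5 − 251.2 + 615.33 = 141.7 m.

141.7 m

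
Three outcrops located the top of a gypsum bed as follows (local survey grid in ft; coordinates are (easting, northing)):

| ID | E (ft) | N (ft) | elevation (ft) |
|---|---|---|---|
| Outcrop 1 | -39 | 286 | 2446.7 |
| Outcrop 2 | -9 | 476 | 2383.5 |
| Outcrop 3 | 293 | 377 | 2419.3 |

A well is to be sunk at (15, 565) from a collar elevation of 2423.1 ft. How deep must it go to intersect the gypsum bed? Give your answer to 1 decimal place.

Let the plane be z = a·E + b·N + c.
Outcrop 2−Outcrop 1: 30a + 190b = −63.2;  Outcrop 3−Outcrop 1: 332a + 91b = −27.4.
Solving gives a = 0.00903, b = −0.33406.
Then c = 2446.7 − a·-39 − b·286 = 2542.59.
At (15, 565): z_contact = 0.14 − 188.74 + 2542.59 = 2353.99 ft.
Depth below ground = 2423.1 − 2353.99 = 69.1 ft.

69.1 ft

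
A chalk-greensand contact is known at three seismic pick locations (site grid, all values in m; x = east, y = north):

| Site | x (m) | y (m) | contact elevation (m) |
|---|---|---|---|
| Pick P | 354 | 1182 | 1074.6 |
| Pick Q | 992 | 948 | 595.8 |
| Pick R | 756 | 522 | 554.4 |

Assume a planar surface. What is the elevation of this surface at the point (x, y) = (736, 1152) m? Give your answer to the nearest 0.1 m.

Let the plane be z = a·x + b·y + c.
Pick Q−Pick P: 638a − 234b = −478.8;  Pick R−Pick P: 402a − 660b = −520.2.
Solving gives a = −0.594110, b = 0.426315.
Then c = 1074.6 − a·354 − b·1182 = 781.01.
At (736, 1152): z = −437.3 + 491.1 + 781.01 = 834.9 m.

834.9 m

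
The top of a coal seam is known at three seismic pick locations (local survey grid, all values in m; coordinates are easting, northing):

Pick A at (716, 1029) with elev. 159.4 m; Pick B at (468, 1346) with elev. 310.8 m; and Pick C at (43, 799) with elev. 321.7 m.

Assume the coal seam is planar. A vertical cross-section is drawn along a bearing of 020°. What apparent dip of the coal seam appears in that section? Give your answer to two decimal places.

Two edge vectors: Pick A→Pick B = (-248, 317, 151.4), Pick A→Pick C = (-673, -230, 162.3).
Normal n = (Pick A→Pick B) × (Pick A→Pick C) = (86271.1, -61641.8, 270381).
So ∂z/∂easting = −n_x/n_z = −0.31907 and ∂z/∂northing = −n_y/n_z = 0.22798.
Unit vector along 020° is (sin 20°, cos 20°) = (0.3420, 0.9397).
Slope in that direction = a·(0.3420) + b·(0.9397) = 0.10510.
Apparent dip = arctan|0.10510| = 6.00° (true dip is 21.4°, so apparent ≤ true as expected).

6.00°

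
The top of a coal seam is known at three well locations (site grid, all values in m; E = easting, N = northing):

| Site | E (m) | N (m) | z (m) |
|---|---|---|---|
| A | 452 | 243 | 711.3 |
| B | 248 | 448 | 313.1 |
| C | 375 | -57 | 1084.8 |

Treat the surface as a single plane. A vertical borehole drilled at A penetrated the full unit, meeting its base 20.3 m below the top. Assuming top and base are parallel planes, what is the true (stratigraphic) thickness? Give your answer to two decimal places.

Let the plane be z = a·E + b·N + c.
B−A: −204a + 205b = −398.2;  C−A: −77a − 300b = 373.5.
Solving gives a = 0.55715, b = −1.38800.
|∇z| = √(a²+b²) = 1.49565, so dip δ = arctan(1.49565) = 56.23°.
True thickness = vertical thickness × cos δ = 20.3 × cos 56.23° = 11.28 m.

11.28 m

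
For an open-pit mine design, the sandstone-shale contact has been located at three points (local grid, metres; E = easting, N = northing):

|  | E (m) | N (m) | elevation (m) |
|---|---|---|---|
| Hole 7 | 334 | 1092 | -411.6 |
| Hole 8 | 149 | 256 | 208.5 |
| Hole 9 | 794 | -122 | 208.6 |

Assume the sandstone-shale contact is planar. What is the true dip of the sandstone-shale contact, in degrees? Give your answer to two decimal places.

37.27°

Let the plane be z = a·E + b·N + c.
Hole 8−Hole 7: −185a − 836b = 620.1;  Hole 9−Hole 7: 460a − 1214b = 620.2.
Solving gives a = −0.38466, b = −0.65662.
Gradient magnitude |∇z| = √(a² + b²) = √(0.14796 + 0.43116) = 0.76100.
True dip = arctan(0.76100) = 37.27°, dipping toward NNE (azimuth ≈ 030°).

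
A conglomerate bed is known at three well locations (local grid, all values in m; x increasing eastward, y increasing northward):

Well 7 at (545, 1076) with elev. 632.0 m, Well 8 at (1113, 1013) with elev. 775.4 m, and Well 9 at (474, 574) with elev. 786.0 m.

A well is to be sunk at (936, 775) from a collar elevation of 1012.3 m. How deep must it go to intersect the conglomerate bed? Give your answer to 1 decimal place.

194.7 m

Two edge vectors: Well 7→Well 8 = (568, -63, 143.4), Well 7→Well 9 = (-71, -502, 154).
Normal n = (Well 7→Well 8) × (Well 7→Well 9) = (62284.8, -97653.4, -289609).
So ∂z/∂x = −n_x/n_z = 0.215065 and ∂z/∂y = −n_y/n_z = −0.337190.
Intercept c from Well 7: 632 − 117.21 + 362.82 = 877.61.
At (936, 775): z_contact = 201.30 − 261.32 + 877.61 = 817.58 m.
Depth below ground = 1012.3 − 817.58 = 194.7 m.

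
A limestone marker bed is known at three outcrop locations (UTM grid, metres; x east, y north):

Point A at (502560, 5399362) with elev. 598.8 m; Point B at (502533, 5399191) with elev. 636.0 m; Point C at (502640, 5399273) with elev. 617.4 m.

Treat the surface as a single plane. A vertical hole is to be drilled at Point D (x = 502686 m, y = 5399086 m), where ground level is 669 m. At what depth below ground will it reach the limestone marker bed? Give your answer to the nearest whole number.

Two edge vectors: Point A→Point B = (-27, -171, 37.2), Point A→Point C = (80, -89, 18.6).
Normal n = (Point A→Point B) × (Point A→Point C) = (130.2, 3478.2, 16083).
So ∂z/∂x = −n_x/n_z = −0.00809550 and ∂z/∂y = −n_y/n_z = −0.21626562.
Intercept c from Point A: 598.8 + 4068.48 + 1167696.38 = 1172363.66.
At (502686, 5399086): z_contact = −4069.5 − 1167636.7 + 1172363.66 = 657.5 m.
Depth below ground = 669 − 657.5 = 12 m.

12 m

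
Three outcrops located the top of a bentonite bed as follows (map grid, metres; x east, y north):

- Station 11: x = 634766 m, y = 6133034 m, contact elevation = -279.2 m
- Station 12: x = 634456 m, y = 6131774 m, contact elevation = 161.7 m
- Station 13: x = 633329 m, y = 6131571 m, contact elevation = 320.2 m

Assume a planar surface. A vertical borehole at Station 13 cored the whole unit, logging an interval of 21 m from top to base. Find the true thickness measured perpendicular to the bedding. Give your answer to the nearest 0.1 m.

Let the plane be z = a·x + b·y + c.
Station 12−Station 11: −310a − 1260b = 440.9;  Station 13−Station 11: −1437a − 1463b = 599.4.
Solving gives a = −0.08121, b = −0.32994.
|∇z| = √(a²+b²) = 0.33979, so dip δ = arctan(0.33979) = 18.77°.
True thickness = vertical thickness × cos δ = 21 × cos 18.77° = 19.9 m.

19.9 m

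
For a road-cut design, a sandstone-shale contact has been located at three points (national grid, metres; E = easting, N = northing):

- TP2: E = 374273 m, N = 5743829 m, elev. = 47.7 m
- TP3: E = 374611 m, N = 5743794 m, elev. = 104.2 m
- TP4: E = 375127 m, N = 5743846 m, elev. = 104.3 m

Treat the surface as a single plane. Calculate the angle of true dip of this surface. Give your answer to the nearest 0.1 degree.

39.4°

Two edge vectors: TP2→TP3 = (338, -35, 56.5), TP2→TP4 = (854, 17, 56.6).
Normal n = (TP2→TP3) × (TP2→TP4) = (-2941.5, 29120.2, 35636).
So ∂z/∂E = −n_x/n_z = 0.08254 and ∂z/∂N = −n_y/n_z = −0.81716.
Gradient magnitude |∇z| = √(a² + b²) = √(0.00681 + 0.66775) = 0.82132.
True dip = arctan(0.82132) = 39.4°, dipping toward N (azimuth ≈ 354°).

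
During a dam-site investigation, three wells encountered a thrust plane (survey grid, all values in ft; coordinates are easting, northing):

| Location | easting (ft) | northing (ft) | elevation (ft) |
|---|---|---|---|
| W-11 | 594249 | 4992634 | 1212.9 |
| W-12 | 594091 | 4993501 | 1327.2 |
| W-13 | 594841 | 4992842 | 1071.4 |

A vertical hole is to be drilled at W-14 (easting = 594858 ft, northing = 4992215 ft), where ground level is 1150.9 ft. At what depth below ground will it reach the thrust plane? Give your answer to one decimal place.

Two edge vectors: W-11→W-12 = (-158, 867, 114.3), W-11→W-13 = (592, 208, -141.5).
Normal n = (W-11→W-12) × (W-11→W-13) = (-146454.9, 45308.6, -546128).
So ∂z/∂easting = −n_x/n_z = −0.268169550 and ∂z/∂northing = −n_y/n_z = 0.082963335.
Intercept c from W-11: 1212.9 + 159359.49 − 414205.57 = −253633.18.
At (594858, 4992215): z_contact = −159522.80 + 414170.80 − 253633.18 = 1014.82 ft.
Depth below ground = 1150.9 − 1014.82 = 136.1 ft.

136.1 ft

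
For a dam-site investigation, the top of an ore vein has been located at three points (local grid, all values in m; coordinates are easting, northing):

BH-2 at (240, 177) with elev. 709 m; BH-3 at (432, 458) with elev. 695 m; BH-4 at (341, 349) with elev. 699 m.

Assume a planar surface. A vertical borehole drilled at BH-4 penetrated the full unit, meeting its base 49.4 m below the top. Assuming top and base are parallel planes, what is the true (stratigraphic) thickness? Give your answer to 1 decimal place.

Two edge vectors: BH-2→BH-3 = (192, 281, -14), BH-2→BH-4 = (101, 172, -10).
Normal n = (BH-2→BH-3) × (BH-2→BH-4) = (-402, 506, 4643).
So ∂z/∂easting = −n_x/n_z = 0.08658 and ∂z/∂northing = −n_y/n_z = −0.10898.
|∇z| = √(a²+b²) = 0.13919, so dip δ = arctan(0.13919) = 7.92°.
True thickness = vertical thickness × cos δ = 49.4 × cos 7.92° = 48.9 m.

48.9 m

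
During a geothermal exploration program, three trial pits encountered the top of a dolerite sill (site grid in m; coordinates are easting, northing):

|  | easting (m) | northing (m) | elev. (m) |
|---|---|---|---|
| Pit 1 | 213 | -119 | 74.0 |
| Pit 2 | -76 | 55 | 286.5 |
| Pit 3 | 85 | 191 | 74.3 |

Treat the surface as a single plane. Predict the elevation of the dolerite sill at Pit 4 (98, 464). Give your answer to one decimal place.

Let the plane be z = a·easting + b·northing + c.
Pit 2−Pit 1: −289a + 174b = 212.5;  Pit 3−Pit 1: −128a + 310b = 0.3.
Solving gives a = −0.97779, b = −0.40276.
Then c = 74 − a·213 − b·-119 = 234.34.
At (98, 464): z = −95.8 − 186.9 + 234.34 = -48.4 m.

-48.4 m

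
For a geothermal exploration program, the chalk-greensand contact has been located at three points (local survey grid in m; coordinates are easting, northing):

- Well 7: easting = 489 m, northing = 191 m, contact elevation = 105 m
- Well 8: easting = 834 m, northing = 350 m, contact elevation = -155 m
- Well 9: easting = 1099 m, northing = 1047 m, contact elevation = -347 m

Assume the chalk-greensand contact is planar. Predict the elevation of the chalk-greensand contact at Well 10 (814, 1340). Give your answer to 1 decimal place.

-126.5 m

Two edge vectors: Well 7→Well 8 = (345, 159, -260), Well 7→Well 9 = (610, 856, -452).
Normal n = (Well 7→Well 8) × (Well 7→Well 9) = (150692, -2660, 198330).
So ∂z/∂easting = −n_x/n_z = −0.759804 and ∂z/∂northing = −n_y/n_z = 0.013412.
Intercept c from Well 7: 105 + 371.54 − 2.56 = 473.98.
At (814, 1340): z = −618.5 + 18.0 + 473.98 = -126.5 m.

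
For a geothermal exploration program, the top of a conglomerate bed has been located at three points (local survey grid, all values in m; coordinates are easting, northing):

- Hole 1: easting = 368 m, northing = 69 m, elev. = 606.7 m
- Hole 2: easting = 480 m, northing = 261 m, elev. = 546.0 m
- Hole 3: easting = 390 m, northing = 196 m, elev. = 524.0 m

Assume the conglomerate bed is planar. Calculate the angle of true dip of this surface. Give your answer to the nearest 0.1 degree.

Two edge vectors: Hole 1→Hole 2 = (112, 192, -60.7), Hole 1→Hole 3 = (22, 127, -82.7).
Normal n = (Hole 1→Hole 2) × (Hole 1→Hole 3) = (-8169.5, 7927, 10000).
So ∂z/∂easting = −n_x/n_z = 0.81695 and ∂z/∂northing = −n_y/n_z = −0.79270.
Gradient magnitude |∇z| = √(a² + b²) = √(0.66741 + 0.62837) = 1.13832.
True dip = arctan(1.13832) = 48.7°, dipping toward NW (azimuth ≈ 314°).

48.7°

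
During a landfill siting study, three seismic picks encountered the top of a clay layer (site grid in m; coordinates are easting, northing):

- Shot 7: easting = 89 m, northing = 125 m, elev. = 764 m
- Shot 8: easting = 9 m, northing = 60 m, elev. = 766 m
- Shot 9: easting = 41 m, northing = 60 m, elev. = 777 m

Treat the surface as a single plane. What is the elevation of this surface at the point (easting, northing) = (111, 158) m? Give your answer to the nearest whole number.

Let the plane be z = a·easting + b·northing + c.
Shot 8−Shot 7: −80a − 65b = 2;  Shot 9−Shot 7: −48a − 65b = 13.
Solving gives a = 0.34375, b = −0.45385.
Then c = 764 − a·89 − b·125 = 790.14.
At (111, 158): z = 38.2 − 71.7 + 790.14 = 756.6 m.

757 m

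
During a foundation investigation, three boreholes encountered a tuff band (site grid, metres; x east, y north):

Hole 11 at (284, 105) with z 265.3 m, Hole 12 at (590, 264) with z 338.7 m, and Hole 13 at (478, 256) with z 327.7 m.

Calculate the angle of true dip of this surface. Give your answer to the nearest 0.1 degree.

18.0°

Let the plane be z = a·x + b·y + c.
Hole 12−Hole 11: 306a + 159b = 73.4;  Hole 13−Hole 11: 194a + 151b = 62.4.
Solving gives a = 0.07564, b = 0.31607.
Gradient magnitude |∇z| = √(a² + b²) = √(0.00572 + 0.09990) = 0.32499.
True dip = arctan(0.32499) = 18.0°, dipping toward SSW (azimuth ≈ 193°).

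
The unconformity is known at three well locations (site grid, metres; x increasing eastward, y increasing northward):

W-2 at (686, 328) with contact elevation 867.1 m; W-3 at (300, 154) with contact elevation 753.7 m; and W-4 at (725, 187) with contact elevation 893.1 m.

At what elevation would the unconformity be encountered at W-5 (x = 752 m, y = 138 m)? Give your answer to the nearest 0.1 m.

906.6 m

Two edge vectors: W-2→W-3 = (-386, -174, -113.4), W-2→W-4 = (39, -141, 26).
Normal n = (W-2→W-3) × (W-2→W-4) = (-20513.4, 5613.4, 61212).
So ∂z/∂x = −n_x/n_z = 0.33512 and ∂z/∂y = −n_y/n_z = −0.09170.
Intercept c from W-2: 867.1 − 229.89 + 30.08 = 667.29.
At (752, 138): z = 252.0 − 12.7 + 667.29 = 906.6 m.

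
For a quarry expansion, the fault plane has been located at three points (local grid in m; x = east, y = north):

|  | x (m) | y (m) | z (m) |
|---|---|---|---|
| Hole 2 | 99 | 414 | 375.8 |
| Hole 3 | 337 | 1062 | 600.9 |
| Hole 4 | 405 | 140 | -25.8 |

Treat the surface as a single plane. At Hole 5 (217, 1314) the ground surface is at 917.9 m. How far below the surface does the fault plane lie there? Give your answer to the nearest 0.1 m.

69.3 m

Two edge vectors: Hole 2→Hole 3 = (238, 648, 225.1), Hole 2→Hole 4 = (306, -274, -401.6).
Normal n = (Hole 2→Hole 3) × (Hole 2→Hole 4) = (-198559.4, 164461.4, -263500).
So ∂z/∂x = −n_x/n_z = −0.753546 and ∂z/∂y = −n_y/n_z = 0.624142.
Intercept c from Hole 2: 375.8 + 74.60 − 258.39 = 192.01.
At (217, 1314): z_contact = −163.52 + 820.12 + 192.01 = 848.61 m.
Depth below ground = 917.9 − 848.61 = 69.3 m.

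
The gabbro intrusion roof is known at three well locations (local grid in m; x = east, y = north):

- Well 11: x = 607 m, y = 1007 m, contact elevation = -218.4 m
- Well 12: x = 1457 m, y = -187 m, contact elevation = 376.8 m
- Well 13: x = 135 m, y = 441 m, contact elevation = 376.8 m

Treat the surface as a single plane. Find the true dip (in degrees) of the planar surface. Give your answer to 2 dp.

39.82°

Let the plane be z = a·x + b·y + c.
Well 12−Well 11: 850a − 1194b = 595.2;  Well 13−Well 11: −472a − 566b = 595.2.
Solving gives a = −0.35780, b = −0.75321.
Gradient magnitude |∇z| = √(a² + b²) = √(0.12802 + 0.56733) = 0.83388.
True dip = arctan(0.83388) = 39.82°, dipping toward NNE (azimuth ≈ 025°).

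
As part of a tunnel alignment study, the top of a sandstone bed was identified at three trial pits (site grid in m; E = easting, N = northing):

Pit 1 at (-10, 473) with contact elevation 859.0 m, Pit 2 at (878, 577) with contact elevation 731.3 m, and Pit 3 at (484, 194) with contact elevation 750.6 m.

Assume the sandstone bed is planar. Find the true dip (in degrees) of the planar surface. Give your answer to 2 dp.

Let the plane be z = a·E + b·N + c.
Pit 2−Pit 1: 888a + 104b = −127.7;  Pit 3−Pit 1: 494a − 279b = −108.4.
Solving gives a = −0.15680, b = 0.11091.
Gradient magnitude |∇z| = √(a² + b²) = √(0.02458 + 0.01230) = 0.19206.
True dip = arctan(0.19206) = 10.87°, dipping toward SE (azimuth ≈ 125°).

10.87°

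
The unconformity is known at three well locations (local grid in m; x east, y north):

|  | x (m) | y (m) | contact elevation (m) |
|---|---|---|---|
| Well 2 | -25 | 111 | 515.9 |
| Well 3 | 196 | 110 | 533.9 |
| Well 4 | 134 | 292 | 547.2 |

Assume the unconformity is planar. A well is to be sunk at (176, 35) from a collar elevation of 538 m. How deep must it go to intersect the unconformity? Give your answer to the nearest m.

Two edge vectors: Well 2→Well 3 = (221, -1, 18), Well 2→Well 4 = (159, 181, 31.3).
Normal n = (Well 2→Well 3) × (Well 2→Well 4) = (-3289.3, -4055.3, 40160).
So ∂z/∂x = −n_x/n_z = 0.08190 and ∂z/∂y = −n_y/n_z = 0.10098.
Intercept c from Well 2: 515.9 + 2.05 − 11.21 = 506.74.
At (176, 35): z_contact = 14.4 + 3.5 + 506.74 = 524.7 m.
Depth below ground = 538 − 524.7 = 13 m.

13 m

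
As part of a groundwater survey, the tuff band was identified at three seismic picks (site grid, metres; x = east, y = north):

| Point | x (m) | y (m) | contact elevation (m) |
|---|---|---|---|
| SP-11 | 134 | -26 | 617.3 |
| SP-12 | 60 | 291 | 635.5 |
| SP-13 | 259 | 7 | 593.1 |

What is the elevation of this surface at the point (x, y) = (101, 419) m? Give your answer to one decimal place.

628.9 m

Let the plane be z = a·x + b·y + c.
SP-12−SP-11: −74a + 317b = 18.2;  SP-13−SP-11: 125a + 33b = −24.2.
Solving gives a = −0.19664, b = 0.01151.
Then c = 617.3 − a·134 − b·-26 = 643.95.
At (101, 419): z = −19.9 + 4.8 + 643.95 = 628.9 m.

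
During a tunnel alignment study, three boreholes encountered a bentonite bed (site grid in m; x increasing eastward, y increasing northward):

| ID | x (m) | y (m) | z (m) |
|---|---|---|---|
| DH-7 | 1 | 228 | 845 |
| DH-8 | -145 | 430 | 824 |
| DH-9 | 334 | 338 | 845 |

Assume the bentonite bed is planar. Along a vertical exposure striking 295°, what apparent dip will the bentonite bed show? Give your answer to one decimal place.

3.5°

Two edge vectors: DH-7→DH-8 = (-146, 202, -21), DH-7→DH-9 = (333, 110, 0).
Normal n = (DH-7→DH-8) × (DH-7→DH-9) = (2310, -6993, -83326).
So ∂z/∂x = −n_x/n_z = 0.02772 and ∂z/∂y = −n_y/n_z = −0.08392.
Unit vector along 295° is (sin 295°, cos 295°) = (-0.9063, 0.4226).
Slope in that direction = a·(-0.9063) + b·(0.4226) = −0.06059.
Apparent dip = arctan|0.06059| = 3.5° (true dip is 5.1°, so apparent ≤ true as expected).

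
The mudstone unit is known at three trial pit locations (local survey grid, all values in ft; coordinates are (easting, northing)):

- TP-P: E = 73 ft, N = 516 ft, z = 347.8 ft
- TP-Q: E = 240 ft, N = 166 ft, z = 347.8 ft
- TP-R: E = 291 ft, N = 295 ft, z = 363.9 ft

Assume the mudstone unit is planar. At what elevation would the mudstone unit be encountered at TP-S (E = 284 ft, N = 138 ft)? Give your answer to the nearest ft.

Two edge vectors: TP-P→TP-Q = (167, -350, 0), TP-P→TP-R = (218, -221, 16.1).
Normal n = (TP-P→TP-Q) × (TP-P→TP-R) = (-5635, -2688.7, 39393).
So ∂z/∂E = −n_x/n_z = 0.14305 and ∂z/∂N = −n_y/n_z = 0.06825.
Intercept c from TP-P: 347.8 − 10.44 − 35.22 = 302.14.
At (284, 138): z = 40.6 + 9.4 + 302.14 = 352.2 ft.

352 ft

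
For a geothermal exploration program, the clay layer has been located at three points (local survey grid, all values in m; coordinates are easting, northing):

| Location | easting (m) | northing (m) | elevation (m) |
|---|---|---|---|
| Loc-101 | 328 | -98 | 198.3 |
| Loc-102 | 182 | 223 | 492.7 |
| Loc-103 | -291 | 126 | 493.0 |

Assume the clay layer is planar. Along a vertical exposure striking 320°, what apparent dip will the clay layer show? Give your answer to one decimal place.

37.0°

Let the plane be z = a·easting + b·northing + c.
Loc-102−Loc-101: −146a + 321b = 294.4;  Loc-103−Loc-101: −619a + 224b = 294.7.
Solving gives a = −0.17261, b = 0.83862.
Unit vector along 320° is (sin 320°, cos 320°) = (-0.6428, 0.7660).
Slope in that direction = a·(-0.6428) + b·(0.7660) = 0.75338.
Apparent dip = arctan|0.75338| = 37.0° (true dip is 40.6°, so apparent ≤ true as expected).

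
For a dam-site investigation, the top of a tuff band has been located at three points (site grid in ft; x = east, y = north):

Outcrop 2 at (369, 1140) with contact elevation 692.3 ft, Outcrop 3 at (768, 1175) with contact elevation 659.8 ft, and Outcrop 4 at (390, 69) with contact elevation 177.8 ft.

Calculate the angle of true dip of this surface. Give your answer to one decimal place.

26.3°

Two edge vectors: Outcrop 2→Outcrop 3 = (399, 35, -32.5), Outcrop 2→Outcrop 4 = (21, -1071, -514.5).
Normal n = (Outcrop 2→Outcrop 3) × (Outcrop 2→Outcrop 4) = (-52815, 204603, -428064).
So ∂z/∂x = −n_x/n_z = −0.12338 and ∂z/∂y = −n_y/n_z = 0.47797.
Gradient magnitude |∇z| = √(a² + b²) = √(0.01522 + 0.22846) = 0.49364.
True dip = arctan(0.49364) = 26.3°, dipping toward SSE (azimuth ≈ 166°).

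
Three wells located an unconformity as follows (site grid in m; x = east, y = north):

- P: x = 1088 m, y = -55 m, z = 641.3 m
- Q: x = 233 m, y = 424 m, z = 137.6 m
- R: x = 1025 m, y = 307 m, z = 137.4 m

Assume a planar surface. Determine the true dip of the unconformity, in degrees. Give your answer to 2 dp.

Two edge vectors: P→Q = (-855, 479, -503.7), P→R = (-63, 362, -503.9).
Normal n = (P→Q) × (P→R) = (-59028.7, -399101.4, -279333).
So ∂z/∂x = −n_x/n_z = −0.21132 and ∂z/∂y = −n_y/n_z = −1.42877.
Gradient magnitude |∇z| = √(a² + b²) = √(0.04466 + 2.04137) = 1.44431.
True dip = arctan(1.44431) = 55.30°, dipping toward N (azimuth ≈ 008°).

55.30°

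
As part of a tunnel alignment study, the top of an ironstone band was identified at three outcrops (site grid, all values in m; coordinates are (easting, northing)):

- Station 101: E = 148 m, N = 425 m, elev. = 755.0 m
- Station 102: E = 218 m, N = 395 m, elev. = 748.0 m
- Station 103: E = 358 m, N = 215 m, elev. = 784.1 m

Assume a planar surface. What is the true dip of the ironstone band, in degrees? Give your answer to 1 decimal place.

Let the plane be z = a·E + b·N + c.
Station 102−Station 101: 70a − 30b = −7;  Station 103−Station 101: 210a − 210b = 29.1.
Solving gives a = −0.27893, b = −0.41750.
Gradient magnitude |∇z| = √(a² + b²) = √(0.07780 + 0.17431) = 0.50210.
True dip = arctan(0.50210) = 26.7°, dipping toward NNE (azimuth ≈ 034°).

26.7°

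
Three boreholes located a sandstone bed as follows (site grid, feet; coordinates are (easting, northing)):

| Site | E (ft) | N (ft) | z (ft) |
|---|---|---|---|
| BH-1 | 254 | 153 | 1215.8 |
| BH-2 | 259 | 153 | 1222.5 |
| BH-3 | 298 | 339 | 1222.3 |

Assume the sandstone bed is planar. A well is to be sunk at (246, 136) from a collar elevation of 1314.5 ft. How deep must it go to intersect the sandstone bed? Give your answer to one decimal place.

104.6 ft

Let the plane be z = a·E + b·N + c.
BH-2−BH-1: 5a + 0b = 6.7;  BH-3−BH-1: 44a + 186b = 6.5.
Solving gives a = 1.34000, b = −0.28204.
Then c = 1215.8 − a·254 − b·153 = 918.59.
At (246, 136): z_contact = 329.64 − 38.36 + 918.59 = 1209.87 ft.
Depth below ground = 1314.5 − 1209.87 = 104.6 ft.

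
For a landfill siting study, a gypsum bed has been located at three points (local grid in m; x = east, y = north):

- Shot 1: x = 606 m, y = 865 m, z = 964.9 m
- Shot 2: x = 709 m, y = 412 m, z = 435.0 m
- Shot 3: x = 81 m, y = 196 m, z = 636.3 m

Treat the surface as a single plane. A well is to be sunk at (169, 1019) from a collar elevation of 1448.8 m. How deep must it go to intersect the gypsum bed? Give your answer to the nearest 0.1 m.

Let the plane be z = a·x + b·y + c.
Shot 2−Shot 1: 103a − 453b = −529.9;  Shot 3−Shot 1: −525a − 669b = −328.6.
Solving gives a = −0.670446, b = 1.017316.
Then c = 964.9 − a·606 − b·865 = 491.21.
At (169, 1019): z_contact = −113.31 + 1036.64 + 491.21 = 1414.55 m.
Depth below ground = 1448.8 − 1414.55 = 34.2 m.

34.2 m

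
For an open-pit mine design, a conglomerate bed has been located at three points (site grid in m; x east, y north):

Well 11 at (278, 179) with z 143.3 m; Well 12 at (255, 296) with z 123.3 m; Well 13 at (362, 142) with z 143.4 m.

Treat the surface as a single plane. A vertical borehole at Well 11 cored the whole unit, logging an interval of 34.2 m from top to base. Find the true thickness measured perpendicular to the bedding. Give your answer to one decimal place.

Two edge vectors: Well 11→Well 12 = (-23, 117, -20), Well 11→Well 13 = (84, -37, 0.1).
Normal n = (Well 11→Well 12) × (Well 11→Well 13) = (-728.3, -1677.7, -8977).
So ∂z/∂x = −n_x/n_z = −0.08113 and ∂z/∂y = −n_y/n_z = −0.18689.
|∇z| = √(a²+b²) = 0.20374, so dip δ = arctan(0.20374) = 11.52°.
True thickness = vertical thickness × cos δ = 34.2 × cos 11.52° = 33.5 m.

33.5 m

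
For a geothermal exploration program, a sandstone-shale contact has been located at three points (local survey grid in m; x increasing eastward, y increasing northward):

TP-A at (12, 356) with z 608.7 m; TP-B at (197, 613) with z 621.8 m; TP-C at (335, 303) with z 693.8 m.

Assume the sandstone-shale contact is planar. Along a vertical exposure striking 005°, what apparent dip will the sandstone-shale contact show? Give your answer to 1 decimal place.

Let the plane be z = a·x + b·y + c.
TP-B−TP-A: 185a + 257b = 13.1;  TP-C−TP-A: 323a − 53b = 85.1.
Solving gives a = 0.24312, b = −0.12403.
Unit vector along 005° is (sin 5°, cos 5°) = (0.0872, 0.9962).
Slope in that direction = a·(0.0872) + b·(0.9962) = −0.10237.
Apparent dip = arctan|0.10237| = 5.8° (true dip is 15.3°, so apparent ≤ true as expected).

5.8°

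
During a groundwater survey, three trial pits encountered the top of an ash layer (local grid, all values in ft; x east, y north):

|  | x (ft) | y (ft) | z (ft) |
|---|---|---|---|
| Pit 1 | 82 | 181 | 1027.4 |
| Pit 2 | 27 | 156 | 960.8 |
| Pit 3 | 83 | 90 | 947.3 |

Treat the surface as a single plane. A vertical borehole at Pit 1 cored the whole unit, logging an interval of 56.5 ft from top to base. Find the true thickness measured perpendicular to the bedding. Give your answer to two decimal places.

36.16 ft

Let the plane be z = a·x + b·y + c.
Pit 2−Pit 1: −55a − 25b = −66.6;  Pit 3−Pit 1: 1a − 91b = −80.1.
Solving gives a = 0.80678, b = 0.88909.
|∇z| = √(a²+b²) = 1.20057, so dip δ = arctan(1.20057) = 50.21°.
True thickness = vertical thickness × cos δ = 56.5 × cos 50.21° = 36.16 ft.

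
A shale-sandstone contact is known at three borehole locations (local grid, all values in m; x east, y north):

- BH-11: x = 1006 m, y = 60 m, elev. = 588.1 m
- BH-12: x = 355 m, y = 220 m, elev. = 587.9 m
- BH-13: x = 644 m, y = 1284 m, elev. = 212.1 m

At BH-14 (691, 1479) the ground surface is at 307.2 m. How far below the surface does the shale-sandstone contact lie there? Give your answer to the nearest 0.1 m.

Let the plane be z = a·x + b·y + c.
BH-12−BH-11: −651a + 160b = −0.2;  BH-13−BH-11: −362a + 1224b = −376.
Solving gives a = −0.081087, b = −0.331171.
Then c = 588.1 − a·1006 − b·60 = 689.54.
At (691, 1479): z_contact = −56.03 − 489.80 + 689.54 = 143.71 m.
Depth below ground = 307.2 − 143.71 = 163.5 m.

163.5 m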